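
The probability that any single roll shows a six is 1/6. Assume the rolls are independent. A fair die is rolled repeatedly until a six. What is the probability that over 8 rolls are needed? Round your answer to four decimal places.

Y = number of rolls to the first success; geometric, p = 0.166667.
P(Y > 8) = P(first 8 all fail) = (1−p)^8 = 0.232568

0.2326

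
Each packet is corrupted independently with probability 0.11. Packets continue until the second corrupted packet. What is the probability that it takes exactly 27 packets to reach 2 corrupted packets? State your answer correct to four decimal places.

0.0171

Y = trial on which the second success occurs; negative binomial, r=2, p=0.11.
P(Y=27) = C(26,1) · p^2 · (1−p)^25
= 26 · 0.0121 · 0.054294 = 0.017081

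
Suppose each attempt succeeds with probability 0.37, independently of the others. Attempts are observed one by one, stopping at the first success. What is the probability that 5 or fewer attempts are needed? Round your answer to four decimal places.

0.9008

Y = number of attempts to the first success; geometric, p = 0.37.
P(Y ≤ 5) = 1 − (1−p)^5 = 1 − 0.099244 = 0.900756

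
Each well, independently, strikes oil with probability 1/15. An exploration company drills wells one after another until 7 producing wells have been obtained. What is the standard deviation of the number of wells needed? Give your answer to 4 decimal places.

38.3406

Y = total wells until the seventh success; negative binomial with r=7, p=0.066667.
SD(Y) = √[r(1−p)/p²] = √(1470.000000) = 38.340579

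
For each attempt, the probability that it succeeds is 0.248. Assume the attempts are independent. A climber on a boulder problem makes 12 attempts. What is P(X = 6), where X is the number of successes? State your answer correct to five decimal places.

0.03888

X ~ Binomial(n=12, p=0.248).
P(X=6) = C(12,6) · p^6 · (1−p)^6
= 924 · 0.00023265 · 0.18085 = 0.0388767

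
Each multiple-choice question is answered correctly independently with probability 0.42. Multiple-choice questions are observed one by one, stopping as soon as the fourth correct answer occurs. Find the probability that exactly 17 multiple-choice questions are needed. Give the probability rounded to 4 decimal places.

Y = trial on which the fourth success occurs; negative binomial, r=4, p=0.42.
P(Y=17) = C(16,3) · p^4 · (1−p)^13
= 560 · 0.031117 · 0.00084055 = 0.014647

0.0146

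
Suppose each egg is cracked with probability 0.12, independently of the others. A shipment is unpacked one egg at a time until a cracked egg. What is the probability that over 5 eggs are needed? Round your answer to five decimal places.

Y = number of eggs to the first success; geometric, p = 0.12.
P(Y > 5) = P(first 5 all fail) = (1−p)^5 = 0.5277319

0.52773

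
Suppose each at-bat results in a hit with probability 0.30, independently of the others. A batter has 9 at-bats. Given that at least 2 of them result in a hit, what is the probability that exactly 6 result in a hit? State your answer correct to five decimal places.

X ~ Binomial(9, 0.30). Want P(X=6 | X≥2) = P(X=6) / P(X≥2).
P(X=6) = C(9,6)·0.30^6·0.70^3 = 0.0210039
P(X≥2) = 1 − 0.0403536 − 0.1556496 = 0.8039968
Ratio = 0.0210039 / 0.8039968 = 0.0261244

0.02612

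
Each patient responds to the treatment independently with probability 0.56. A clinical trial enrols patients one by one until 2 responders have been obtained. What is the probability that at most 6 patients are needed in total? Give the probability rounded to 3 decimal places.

0.937

Finishing within 6 patients ⇔ at least 2 successes in the first 6. With X ~ Binomial(6, 0.56), P(Y ≤ 6) = 1 − P(X ≤ 1).
  k=0: C(6,0)·0.56^0·0.44^6 = 0.00726
  k=1: C(6,1)·0.56^1·0.44^5 = 0.05541
1 − 0.06267 = 0.93733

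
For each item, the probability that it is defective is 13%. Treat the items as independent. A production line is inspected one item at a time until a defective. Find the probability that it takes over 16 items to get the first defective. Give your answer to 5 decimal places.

0.10772

Y = number of items to the first success; geometric, p = 0.13.
P(Y > 16) = P(first 16 all fail) = (1−p)^16 = 0.1077229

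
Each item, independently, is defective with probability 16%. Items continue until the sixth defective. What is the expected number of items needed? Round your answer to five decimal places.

37.50000

Y = total items until the sixth success; negative binomial with r=6, p=0.16.
E[Y] = r / p = 6 / 0.16 = 37.5000000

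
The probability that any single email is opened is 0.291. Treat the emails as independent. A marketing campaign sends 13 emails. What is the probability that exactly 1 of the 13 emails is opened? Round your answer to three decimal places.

0.061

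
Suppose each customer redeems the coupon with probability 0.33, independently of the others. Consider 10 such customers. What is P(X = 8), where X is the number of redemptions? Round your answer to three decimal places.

0.003

X ~ Binomial(n=10, p=0.33).
P(X=8) = C(10,8) · p^8 · (1−p)^2
= 45 · 0.00014064 · 0.4489 = 0.00284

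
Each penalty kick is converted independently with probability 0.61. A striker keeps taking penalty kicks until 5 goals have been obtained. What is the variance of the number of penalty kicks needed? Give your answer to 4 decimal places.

5.2405

Y = total penalty kicks until the fifth success; negative binomial with r=5, p=0.61.
Var(Y) = r(1−p)/p² = 5·0.39 / 0.61² = 5.240527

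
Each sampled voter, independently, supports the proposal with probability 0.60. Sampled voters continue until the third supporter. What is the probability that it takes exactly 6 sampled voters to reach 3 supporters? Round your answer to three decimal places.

Y = trial on which the third success occurs; negative binomial, r=3, p=0.60.
P(Y=6) = C(5,2) · p^3 · (1−p)^3
= 10 · 0.216 · 0.064 = 0.13824

0.138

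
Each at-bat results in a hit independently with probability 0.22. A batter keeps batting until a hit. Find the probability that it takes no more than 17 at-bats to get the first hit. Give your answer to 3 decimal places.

Y = number of at-bats to the first success; geometric, p = 0.22.
P(Y ≤ 17) = 1 − (1−p)^17 = 1 − 0.01464 = 0.98536

0.985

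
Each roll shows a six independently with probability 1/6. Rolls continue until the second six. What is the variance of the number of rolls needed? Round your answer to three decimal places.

Y = total rolls until the second success; negative binomial with r=2, p=0.166667.
Var(Y) = r(1−p)/p² = 2·0.833333 / 0.166667² = 60.00000

60.000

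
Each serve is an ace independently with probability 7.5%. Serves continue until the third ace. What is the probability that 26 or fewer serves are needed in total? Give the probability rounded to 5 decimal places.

0.30911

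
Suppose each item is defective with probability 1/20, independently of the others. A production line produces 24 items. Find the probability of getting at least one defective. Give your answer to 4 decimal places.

0.7080

P(at least one) = 1 − P(none) = 1 − (1 − 0.05)^24
= 1 − 0.291989 = 0.708011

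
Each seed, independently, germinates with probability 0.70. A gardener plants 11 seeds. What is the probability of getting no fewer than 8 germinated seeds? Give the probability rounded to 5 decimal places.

X ~ Binomial(11, 0.70); P(X ≥ 8) = Σ C(11,k) p^k (1−p)^(11−k) over k:
  k=8: C(11,8)·0.70^8·0.30^3 = 0.2568219
  k=9: C(11,9)·0.70^9·0.30^2 = 0.1997504
  k=10: C(11,10)·0.70^10·0.30^1 = 0.0932168
  k=11: C(11,11)·0.70^11·0.30^0 = 0.0197733
Total = 0.5695623

0.56956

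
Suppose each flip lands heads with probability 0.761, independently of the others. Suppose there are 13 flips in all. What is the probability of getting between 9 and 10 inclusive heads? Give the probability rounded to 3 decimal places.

X ~ Binomial(13, 0.761); P(9 ≤ X ≤ 10) = Σ C(13,k) p^k (1−p)^(13−k) over k:
  k=9: C(13,9)·0.761^9·0.239^4 = 0.19969
  k=10: C(13,10)·0.761^10·0.239^3 = 0.25434
Total = 0.45403

0.454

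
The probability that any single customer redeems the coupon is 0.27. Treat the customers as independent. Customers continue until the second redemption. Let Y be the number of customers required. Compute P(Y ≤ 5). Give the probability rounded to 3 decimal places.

0.409

Finishing within 5 customers ⇔ at least 2 successes in the first 5. With X ~ Binomial(5, 0.27), P(Y ≤ 5) = 1 − P(X ≤ 1).
  k=0: C(5,0)·0.27^0·0.73^5 = 0.20731
  k=1: C(5,1)·0.27^1·0.73^4 = 0.38338
1 − 0.59068 = 0.40932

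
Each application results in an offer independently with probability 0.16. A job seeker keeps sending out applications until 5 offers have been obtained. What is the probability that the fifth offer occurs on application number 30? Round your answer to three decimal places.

0.032

Y = trial on which the fifth success occurs; negative binomial, r=5, p=0.16.
P(Y=30) = C(29,4) · p^5 · (1−p)^25
= 23751 · 0.00010486 · 0.012793 = 0.03186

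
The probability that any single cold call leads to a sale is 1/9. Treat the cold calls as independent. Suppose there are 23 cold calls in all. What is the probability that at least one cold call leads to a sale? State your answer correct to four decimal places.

0.9334

P(at least one) = 1 − P(none) = 1 − (1 − 0.111111)^23
= 1 − 0.066603 = 0.933397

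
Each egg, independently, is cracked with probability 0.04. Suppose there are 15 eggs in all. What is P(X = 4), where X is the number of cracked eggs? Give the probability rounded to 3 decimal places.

0.002

X ~ Binomial(n=15, p=0.04).
P(X=4) = C(15,4) · p^4 · (1−p)^11
= 1365 · 2.56e-06 · 0.63824 = 0.00223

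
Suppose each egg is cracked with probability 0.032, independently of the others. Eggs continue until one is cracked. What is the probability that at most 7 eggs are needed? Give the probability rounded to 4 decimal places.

Y = number of eggs to the first success; geometric, p = 0.032.
P(Y ≤ 7) = 1 − (1−p)^7 = 1 − 0.796393 = 0.203607

0.2036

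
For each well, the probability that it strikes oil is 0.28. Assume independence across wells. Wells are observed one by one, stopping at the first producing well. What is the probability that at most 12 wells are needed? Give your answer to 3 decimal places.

0.981

Y = number of wells to the first success; geometric, p = 0.28.
P(Y ≤ 12) = 1 − (1−p)^12 = 1 − 0.01941 = 0.98059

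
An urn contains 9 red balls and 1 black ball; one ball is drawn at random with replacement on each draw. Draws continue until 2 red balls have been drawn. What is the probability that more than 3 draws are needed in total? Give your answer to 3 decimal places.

Needing more than 3 draws ⇔ fewer than 2 successes in the first 3. With X ~ Binomial(3, 0.90), P(Y > 3) = P(X ≤ 1).
  k=0: C(3,0)·0.90^0·0.10^3 = 0.00100
  k=1: C(3,1)·0.90^1·0.10^2 = 0.02700
P(X ≤ 1) = 0.02800

0.028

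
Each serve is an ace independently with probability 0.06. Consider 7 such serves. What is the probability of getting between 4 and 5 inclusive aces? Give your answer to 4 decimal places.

0.0004

X ~ Binomial(7, 0.06); P(4 ≤ X ≤ 5) = Σ C(7,k) p^k (1−p)^(7−k) over k:
  k=4: C(7,4)·0.06^4·0.94^3 = 0.000377
  k=5: C(7,5)·0.06^5·0.94^2 = 0.000014
Total = 0.000391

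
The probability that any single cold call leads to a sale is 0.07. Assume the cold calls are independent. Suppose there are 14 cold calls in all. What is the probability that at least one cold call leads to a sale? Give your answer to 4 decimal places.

P(at least one) = 1 − P(none) = 1 − (1 − 0.07)^14
= 1 − 0.362044 = 0.637956

0.6380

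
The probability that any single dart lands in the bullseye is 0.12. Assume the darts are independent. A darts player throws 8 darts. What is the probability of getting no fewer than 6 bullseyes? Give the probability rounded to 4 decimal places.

X ~ Binomial(8, 0.12); P(X ≥ 6) = Σ C(8,k) p^k (1−p)^(8−k) over k:
  k=6: C(8,6)·0.12^6·0.88^2 = 0.000065
  k=7: C(8,7)·0.12^7·0.88^1 = 0.000003
  k=8: C(8,8)·0.12^8·0.88^0 = 0.000000
Total = 0.000067

0.0001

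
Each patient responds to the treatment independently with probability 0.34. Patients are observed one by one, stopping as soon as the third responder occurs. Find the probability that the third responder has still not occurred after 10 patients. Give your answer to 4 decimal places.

Needing more than 10 patients ⇔ fewer than 3 successes in the first 10. With X ~ Binomial(10, 0.34), P(Y > 10) = P(X ≤ 2).
  k=0: C(10,0)·0.34^0·0.66^10 = 0.015683
  k=1: C(10,1)·0.34^1·0.66^9 = 0.080793
  k=2: C(10,2)·0.34^2·0.66^8 = 0.187293
P(X ≤ 2) = 0.283770

0.2838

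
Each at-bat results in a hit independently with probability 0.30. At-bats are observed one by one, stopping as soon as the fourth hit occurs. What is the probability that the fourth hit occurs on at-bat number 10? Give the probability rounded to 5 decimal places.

0.08005

Y = trial on which the fourth success occurs; negative binomial, r=4, p=0.30.
P(Y=10) = C(9,3) · p^4 · (1−p)^6
= 84 · 0.0081 · 0.11765 = 0.0800484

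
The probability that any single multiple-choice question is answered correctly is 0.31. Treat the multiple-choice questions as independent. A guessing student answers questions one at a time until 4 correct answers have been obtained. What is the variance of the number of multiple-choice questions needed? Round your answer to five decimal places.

Y = total multiple-choice questions until the fourth success; negative binomial with r=4, p=0.31.
Var(Y) = r(1−p)/p² = 4·0.69 / 0.31² = 28.7200832

28.72008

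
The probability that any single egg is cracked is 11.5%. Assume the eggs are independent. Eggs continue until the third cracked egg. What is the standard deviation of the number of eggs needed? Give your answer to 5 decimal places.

14.16884

Y = total eggs until the third success; negative binomial with r=3, p=0.115.
SD(Y) = √[r(1−p)/p²] = √(200.7561437) = 14.1688441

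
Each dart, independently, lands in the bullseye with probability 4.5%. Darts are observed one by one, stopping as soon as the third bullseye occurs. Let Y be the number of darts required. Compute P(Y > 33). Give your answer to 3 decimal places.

0.816

Needing more than 33 darts ⇔ fewer than 3 successes in the first 33. With X ~ Binomial(33, 0.045), P(Y > 33) = P(X ≤ 2).
  k=0: C(33,0)·0.045^0·0.955^33 = 0.21883
  k=1: C(33,1)·0.045^1·0.955^32 = 0.34028
  k=2: C(33,2)·0.045^2·0.955^31 = 0.25654
P(X ≤ 2) = 0.81566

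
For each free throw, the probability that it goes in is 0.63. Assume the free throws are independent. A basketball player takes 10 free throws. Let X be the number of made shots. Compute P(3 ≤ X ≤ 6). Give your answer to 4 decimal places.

X ~ Binomial(10, 0.63); P(3 ≤ X ≤ 6) = Σ C(10,k) p^k (1−p)^(10−k) over k:
  k=3: C(10,3)·0.63^3·0.37^7 = 0.028485
  k=4: C(10,4)·0.63^4·0.37^6 = 0.084877
  k=5: C(10,5)·0.63^5·0.37^5 = 0.173425
  k=6: C(10,6)·0.63^6·0.37^4 = 0.246076
Total = 0.532863

0.5329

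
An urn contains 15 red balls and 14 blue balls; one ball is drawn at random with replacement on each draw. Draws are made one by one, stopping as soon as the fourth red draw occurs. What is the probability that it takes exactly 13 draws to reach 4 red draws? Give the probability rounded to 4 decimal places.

0.0224

Y = trial on which the fourth success occurs; negative binomial, r=4, p=0.517241.
P(Y=13) = C(12,3) · p^4 · (1−p)^9
= 220 · 0.071577 · 0.0014242 = 0.022427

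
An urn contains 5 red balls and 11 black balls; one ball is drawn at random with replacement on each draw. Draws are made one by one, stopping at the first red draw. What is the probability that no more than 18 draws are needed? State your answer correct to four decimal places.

0.9988

Y = number of draws to the first success; geometric, p = 0.3125.
P(Y ≤ 18) = 1 − (1−p)^18 = 1 − 0.001177 = 0.998823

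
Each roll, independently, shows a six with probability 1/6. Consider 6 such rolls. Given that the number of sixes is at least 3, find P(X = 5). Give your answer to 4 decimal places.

0.0103

X ~ Binomial(6, 0.166667). Want P(X=5 | X≥3) = P(X=5) / P(X≥3).
P(X=5) = C(6,5)·0.166667^5·0.833333^1 = 0.000643
P(X≥3) = 1 − 0.334898 − 0.401878 − 0.200939 = 0.062286
Ratio = 0.000643 / 0.062286 = 0.010323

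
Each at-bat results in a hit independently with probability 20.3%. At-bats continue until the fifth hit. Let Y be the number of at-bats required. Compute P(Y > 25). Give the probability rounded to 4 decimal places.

Needing more than 25 at-bats ⇔ fewer than 5 successes in the first 25. With X ~ Binomial(25, 0.203), P(Y > 25) = P(X ≤ 4).
  k=0: C(25,0)·0.203^0·0.797^25 = 0.003439
  k=1: C(25,1)·0.203^1·0.797^24 = 0.021900
  k=2: C(25,2)·0.203^2·0.797^23 = 0.066935
  k=3: C(25,3)·0.203^3·0.797^22 = 0.130707
  k=4: C(25,4)·0.203^4·0.797^21 = 0.183105
P(X ≤ 4) = 0.406086

0.4061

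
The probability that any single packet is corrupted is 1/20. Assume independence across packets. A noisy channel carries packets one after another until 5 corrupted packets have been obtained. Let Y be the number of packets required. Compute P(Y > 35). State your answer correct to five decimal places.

0.97097

Needing more than 35 packets ⇔ fewer than 5 successes in the first 35. With X ~ Binomial(35, 0.05), P(Y > 35) = P(X ≤ 4).
  k=0: C(35,0)·0.05^0·0.95^35 = 0.1660834
  k=1: C(35,1)·0.05^1·0.95^34 = 0.3059431
  k=2: C(35,2)·0.05^2·0.95^33 = 0.2737385
  k=3: C(35,3)·0.05^3·0.95^32 = 0.1584802
  k=4: C(35,4)·0.05^4·0.95^31 = 0.0667285
P(X ≤ 4) = 0.9709737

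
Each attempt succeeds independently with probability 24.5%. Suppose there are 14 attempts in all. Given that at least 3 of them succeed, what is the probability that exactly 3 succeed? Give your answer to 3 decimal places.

0.345

X ~ Binomial(14, 0.245). Want P(X=3 | X≥3) = P(X=3) / P(X≥3).
P(X=3) = C(14,3)·0.245^3·0.755^11 = 0.24323
P(X≥3) = 1 − 0.01955 − 0.08884 − 0.18739 = 0.70422
Ratio = 0.24323 / 0.70422 = 0.34539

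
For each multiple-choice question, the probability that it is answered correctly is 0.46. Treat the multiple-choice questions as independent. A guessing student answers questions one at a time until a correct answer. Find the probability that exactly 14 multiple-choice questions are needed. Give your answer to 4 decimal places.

0.0002

Geometric (trials to first success), p = 0.46.
P(Y = 14) = (1−p)^13 · p = 0.00033199 · 0.46 = 0.000153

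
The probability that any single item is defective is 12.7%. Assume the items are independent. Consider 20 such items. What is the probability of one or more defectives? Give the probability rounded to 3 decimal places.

0.934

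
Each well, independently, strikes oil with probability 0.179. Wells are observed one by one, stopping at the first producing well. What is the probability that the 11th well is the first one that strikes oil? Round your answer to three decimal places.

0.025

Geometric (trials to first success), p = 0.179.
P(Y = 11) = (1−p)^10 · p = 0.13913 · 0.179 = 0.02490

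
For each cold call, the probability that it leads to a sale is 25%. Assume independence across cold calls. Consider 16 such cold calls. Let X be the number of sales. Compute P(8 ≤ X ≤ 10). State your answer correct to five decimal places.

X ~ Binomial(16, 0.25); P(8 ≤ X ≤ 10) = Σ C(16,k) p^k (1−p)^(16−k) over k:
  k=8: C(16,8)·0.25^8·0.75^8 = 0.0196602
  k=9: C(16,9)·0.25^9·0.75^7 = 0.0058253
  k=10: C(16,10)·0.25^10·0.75^6 = 0.0013592
Total = 0.0268447

0.02684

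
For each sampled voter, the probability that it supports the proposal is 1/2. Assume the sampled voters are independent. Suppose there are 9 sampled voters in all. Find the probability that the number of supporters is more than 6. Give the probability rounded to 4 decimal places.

X ~ Binomial(9, 0.50); P(X ≥ 7) = Σ C(9,k) p^k (1−p)^(9−k) over k:
  k=7: C(9,7)·0.50^7·0.50^2 = 0.070312
  k=8: C(9,8)·0.50^8·0.50^1 = 0.017578
  k=9: C(9,9)·0.50^9·0.50^0 = 0.001953
Total = 0.089844

0.0898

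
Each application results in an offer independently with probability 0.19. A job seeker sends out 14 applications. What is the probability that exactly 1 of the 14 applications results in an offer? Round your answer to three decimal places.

0.172

X ~ Binomial(n=14, p=0.19).
P(X=1) = C(14,1) · p^1 · (1−p)^13
= 14 · 0.19 · 0.064611 = 0.17186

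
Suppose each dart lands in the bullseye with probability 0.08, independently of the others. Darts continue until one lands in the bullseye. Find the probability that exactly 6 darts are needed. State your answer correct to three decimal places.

0.053

Geometric (trials to first success), p = 0.08.
P(Y = 6) = (1−p)^5 · p = 0.65908 · 0.08 = 0.05273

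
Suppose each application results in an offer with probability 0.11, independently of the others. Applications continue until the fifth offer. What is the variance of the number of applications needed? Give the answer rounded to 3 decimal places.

Y = total applications until the fifth success; negative binomial with r=5, p=0.11.
Var(Y) = r(1−p)/p² = 5·0.89 / 0.11² = 367.76860

367.769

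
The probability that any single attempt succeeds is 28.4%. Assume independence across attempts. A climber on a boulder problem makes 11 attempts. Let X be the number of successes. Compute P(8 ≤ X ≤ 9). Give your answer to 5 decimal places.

0.00290

X ~ Binomial(11, 0.284); P(8 ≤ X ≤ 9) = Σ C(11,k) p^k (1−p)^(11−k) over k:
  k=8: C(11,8)·0.284^8·0.716^3 = 0.0025631
  k=9: C(11,9)·0.284^9·0.716^2 = 0.0003389
Total = 0.0029020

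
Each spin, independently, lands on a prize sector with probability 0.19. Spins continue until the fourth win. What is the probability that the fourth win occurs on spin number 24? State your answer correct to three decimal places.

0.034

Y = trial on which the fourth success occurs; negative binomial, r=4, p=0.19.
P(Y=24) = C(23,3) · p^4 · (1−p)^20
= 1771 · 0.0013032 · 0.014781 = 0.03411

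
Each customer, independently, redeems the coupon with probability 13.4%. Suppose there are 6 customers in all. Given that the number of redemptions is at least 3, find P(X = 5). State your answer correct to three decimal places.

0.006

X ~ Binomial(6, 0.134). Want P(X=5 | X≥3) = P(X=5) / P(X≥3).
P(X=5) = C(6,5)·0.134^5·0.866^1 = 0.00022
P(X≥3) = 1 − 0.42180 − 0.39160 − 0.15149 = 0.03511
Ratio = 0.00022 / 0.03511 = 0.00639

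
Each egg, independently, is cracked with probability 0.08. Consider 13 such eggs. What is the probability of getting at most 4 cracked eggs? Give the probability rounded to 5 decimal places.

X ~ Binomial(13, 0.08); P(X ≤ 4) = Σ C(13,k) p^k (1−p)^(13−k) over k:
  k=0: C(13,0)·0.08^0·0.92^13 = 0.3382531
  k=1: C(13,1)·0.08^1·0.92^12 = 0.3823730
  k=2: C(13,2)·0.08^2·0.92^11 = 0.1994990
  k=3: C(13,3)·0.08^3·0.92^10 = 0.0636084
  k=4: C(13,4)·0.08^4·0.92^9 = 0.0138279
Total = 0.9975614

0.99756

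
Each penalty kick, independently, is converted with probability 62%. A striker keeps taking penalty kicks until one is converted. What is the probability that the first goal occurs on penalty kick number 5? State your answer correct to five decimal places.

0.01293

Geometric (trials to first success), p = 0.62.
P(Y = 5) = (1−p)^4 · p = 0.020851 · 0.62 = 0.0129278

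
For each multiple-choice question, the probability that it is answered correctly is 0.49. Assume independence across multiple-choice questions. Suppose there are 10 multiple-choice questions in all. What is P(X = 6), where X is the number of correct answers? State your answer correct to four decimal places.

X ~ Binomial(n=10, p=0.49).
P(X=6) = C(10,6) · p^6 · (1−p)^4
= 210 · 0.013841 · 0.067652 = 0.196642

0.1966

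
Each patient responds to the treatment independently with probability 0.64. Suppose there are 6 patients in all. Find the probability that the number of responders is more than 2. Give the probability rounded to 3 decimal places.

0.871

X ~ Binomial(6, 0.64); P(X ≥ 3) = Σ C(6,k) p^k (1−p)^(6−k) over k:
  k=3: C(6,3)·0.64^3·0.36^3 = 0.24461
  k=4: C(6,4)·0.64^4·0.36^2 = 0.32615
  k=5: C(6,5)·0.64^5·0.36^1 = 0.23193
  k=6: C(6,6)·0.64^6·0.36^0 = 0.06872
Total = 0.87141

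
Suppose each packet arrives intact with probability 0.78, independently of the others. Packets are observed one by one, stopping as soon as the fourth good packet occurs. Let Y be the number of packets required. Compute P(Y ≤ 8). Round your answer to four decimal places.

0.9842

Finishing within 8 packets ⇔ at least 4 successes in the first 8. With X ~ Binomial(8, 0.78), P(Y ≤ 8) = 1 − P(X ≤ 3).
  k=0: C(8,0)·0.78^0·0.22^8 = 0.000005
  k=1: C(8,1)·0.78^1·0.22^7 = 0.000156
  k=2: C(8,2)·0.78^2·0.22^6 = 0.001931
  k=3: C(8,3)·0.78^3·0.22^5 = 0.013696
1 − 0.015788 = 0.984212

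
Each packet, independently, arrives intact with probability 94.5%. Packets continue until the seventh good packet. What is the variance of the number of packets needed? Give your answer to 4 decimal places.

Y = total packets until the seventh success; negative binomial with r=7, p=0.945.
Var(Y) = r(1−p)/p² = 7·0.055 / 0.945² = 0.431119

0.4311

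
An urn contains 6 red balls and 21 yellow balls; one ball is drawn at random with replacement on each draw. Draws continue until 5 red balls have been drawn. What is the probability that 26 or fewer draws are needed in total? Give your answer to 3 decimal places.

0.716

Finishing within 26 draws ⇔ at least 5 successes in the first 26. With X ~ Binomial(26, 0.222222), P(Y ≤ 26) = 1 − P(X ≤ 4).
  k=0: C(26,0)·0.222222^0·0.777778^26 = 0.00145
  k=1: C(26,1)·0.222222^1·0.777778^25 = 0.01079
  k=2: C(26,2)·0.222222^2·0.777778^24 = 0.03855
  k=3: C(26,3)·0.222222^3·0.777778^23 = 0.08811
  k=4: C(26,4)·0.222222^4·0.777778^22 = 0.14475
1 − 0.28365 = 0.71635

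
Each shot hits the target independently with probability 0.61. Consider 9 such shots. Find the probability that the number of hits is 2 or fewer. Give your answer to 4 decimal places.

X ~ Binomial(9, 0.61); P(X ≤ 2) = Σ C(9,k) p^k (1−p)^(9−k) over k:
  k=0: C(9,0)·0.61^0·0.39^9 = 0.000209
  k=1: C(9,1)·0.61^1·0.39^8 = 0.002938
  k=2: C(9,2)·0.61^2·0.39^7 = 0.018383
Total = 0.021530

0.0215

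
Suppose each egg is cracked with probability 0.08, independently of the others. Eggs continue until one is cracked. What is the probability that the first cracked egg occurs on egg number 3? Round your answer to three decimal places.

0.068

Geometric (trials to first success), p = 0.08.
P(Y = 3) = (1−p)^2 · p = 0.8464 · 0.08 = 0.06771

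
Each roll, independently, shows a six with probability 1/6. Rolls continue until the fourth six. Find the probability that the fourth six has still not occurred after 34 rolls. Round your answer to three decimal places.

0.159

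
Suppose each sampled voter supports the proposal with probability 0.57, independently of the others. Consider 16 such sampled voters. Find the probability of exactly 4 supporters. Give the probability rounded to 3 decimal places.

0.008

X ~ Binomial(n=16, p=0.57).
P(X=4) = C(16,4) · p^4 · (1−p)^12
= 1820 · 0.10556 · 3.996e-05 = 0.00768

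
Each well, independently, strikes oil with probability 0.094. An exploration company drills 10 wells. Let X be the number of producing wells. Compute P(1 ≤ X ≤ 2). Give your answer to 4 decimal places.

X ~ Binomial(10, 0.094); P(1 ≤ X ≤ 2) = Σ C(10,k) p^k (1−p)^(10−k) over k:
  k=1: C(10,1)·0.094^1·0.906^9 = 0.386618
  k=2: C(10,2)·0.094^2·0.906^8 = 0.180507
Total = 0.567125

0.5671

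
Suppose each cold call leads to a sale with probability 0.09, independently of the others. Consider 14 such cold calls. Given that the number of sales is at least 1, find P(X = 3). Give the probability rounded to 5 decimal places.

0.12829

X ~ Binomial(14, 0.09). Want P(X=3 | X≥1) = P(X=3) / P(X≥1).
P(X=3) = C(14,3)·0.09^3·0.91^11 = 0.0940339
P(X≥1) = 1 − 0.2670420 = 0.7329580
Ratio = 0.0940339 / 0.7329580 = 0.1282936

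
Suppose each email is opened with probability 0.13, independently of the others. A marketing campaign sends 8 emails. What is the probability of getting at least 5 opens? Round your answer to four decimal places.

X ~ Binomial(8, 0.13); P(X ≥ 5) = Σ C(8,k) p^k (1−p)^(8−k) over k:
  k=5: C(8,5)·0.13^5·0.87^3 = 0.001369
  k=6: C(8,6)·0.13^6·0.87^2 = 0.000102
  k=7: C(8,7)·0.13^7·0.87^1 = 0.000004
  k=8: C(8,8)·0.13^8·0.87^0 = 0.000000
Total = 0.001476

0.0015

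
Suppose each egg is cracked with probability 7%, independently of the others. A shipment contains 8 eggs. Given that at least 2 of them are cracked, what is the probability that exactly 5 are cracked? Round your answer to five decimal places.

X ~ Binomial(8, 0.07). Want P(X=5 | X≥2) = P(X=5) / P(X≥2).
P(X=5) = C(8,5)·0.07^5·0.93^3 = 0.0000757
P(X≥2) = 1 − 0.5595818 − 0.3369525 = 0.1034657
Ratio = 0.0000757 / 0.1034657 = 0.0007317

0.00073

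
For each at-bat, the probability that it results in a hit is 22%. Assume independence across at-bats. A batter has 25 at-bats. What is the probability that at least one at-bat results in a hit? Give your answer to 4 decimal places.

P(at least one) = 1 − P(none) = 1 − (1 − 0.22)^25
= 1 − 0.002006 = 0.997994

0.9980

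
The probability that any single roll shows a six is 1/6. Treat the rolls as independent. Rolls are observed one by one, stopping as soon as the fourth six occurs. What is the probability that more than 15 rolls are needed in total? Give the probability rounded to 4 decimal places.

Needing more than 15 rolls ⇔ fewer than 4 successes in the first 15. With X ~ Binomial(15, 0.166667), P(Y > 15) = P(X ≤ 3).
  k=0: C(15,0)·0.166667^0·0.833333^15 = 0.064905
  k=1: C(15,1)·0.166667^1·0.833333^14 = 0.194716
  k=2: C(15,2)·0.166667^2·0.833333^13 = 0.272603
  k=3: C(15,3)·0.166667^3·0.833333^12 = 0.236256
P(X ≤ 3) = 0.768481

0.7685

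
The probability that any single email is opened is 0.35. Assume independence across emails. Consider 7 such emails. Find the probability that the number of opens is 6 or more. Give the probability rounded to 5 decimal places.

X ~ Binomial(7, 0.35); P(X ≥ 6) = Σ C(7,k) p^k (1−p)^(7−k) over k:
  k=6: C(7,6)·0.35^6·0.65^1 = 0.0083641
  k=7: C(7,7)·0.35^7·0.65^0 = 0.0006434
Total = 0.0090075

0.00901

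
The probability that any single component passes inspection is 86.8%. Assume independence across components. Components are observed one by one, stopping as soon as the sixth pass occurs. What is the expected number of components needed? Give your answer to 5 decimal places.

6.91244

Y = total components until the sixth success; negative binomial with r=6, p=0.868.
E[Y] = r / p = 6 / 0.868 = 6.9124424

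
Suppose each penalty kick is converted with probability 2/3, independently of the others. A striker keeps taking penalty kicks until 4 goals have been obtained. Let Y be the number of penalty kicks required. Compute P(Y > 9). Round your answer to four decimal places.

0.0424

Needing more than 9 penalty kicks ⇔ fewer than 4 successes in the first 9. With X ~ Binomial(9, 0.666667), P(Y > 9) = P(X ≤ 3).
  k=0: C(9,0)·0.666667^0·0.333333^9 = 0.000051
  k=1: C(9,1)·0.666667^1·0.333333^8 = 0.000914
  k=2: C(9,2)·0.666667^2·0.333333^7 = 0.007316
  k=3: C(9,3)·0.666667^3·0.333333^6 = 0.034141
P(X ≤ 3) = 0.042422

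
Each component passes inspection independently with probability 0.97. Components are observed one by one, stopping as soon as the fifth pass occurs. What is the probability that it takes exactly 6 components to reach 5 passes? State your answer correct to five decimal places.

0.12881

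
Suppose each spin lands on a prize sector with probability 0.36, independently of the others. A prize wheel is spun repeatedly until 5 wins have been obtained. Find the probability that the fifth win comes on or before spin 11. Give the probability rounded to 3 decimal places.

0.358

Finishing within 11 spins ⇔ at least 5 successes in the first 11. With X ~ Binomial(11, 0.36), P(Y ≤ 11) = 1 − P(X ≤ 4).
  k=0: C(11,0)·0.36^0·0.64^11 = 0.00738
  k=1: C(11,1)·0.36^1·0.64^10 = 0.04566
  k=2: C(11,2)·0.36^2·0.64^9 = 0.12841
  k=3: C(11,3)·0.36^3·0.64^8 = 0.21669
  k=4: C(11,4)·0.36^4·0.64^7 = 0.24377
1 − 0.64190 = 0.35810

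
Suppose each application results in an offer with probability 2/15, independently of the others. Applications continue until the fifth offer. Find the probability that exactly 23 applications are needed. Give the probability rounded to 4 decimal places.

Y = trial on which the fifth success occurs; negative binomial, r=5, p=0.133333.
P(Y=23) = C(22,4) · p^5 · (1−p)^18
= 7315 · 4.214e-05 · 0.076092 = 0.023456

0.0235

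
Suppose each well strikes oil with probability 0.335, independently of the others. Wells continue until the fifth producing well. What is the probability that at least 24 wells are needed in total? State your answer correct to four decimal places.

0.0735

Needing more than 23 wells ⇔ fewer than 5 successes in the first 23. With X ~ Binomial(23, 0.335), P(Y > 23) = P(X ≤ 4).
  k=0: C(23,0)·0.335^0·0.665^23 = 0.000084
  k=1: C(23,1)·0.335^1·0.665^22 = 0.000975
  k=2: C(23,2)·0.335^2·0.665^21 = 0.005401
  k=3: C(23,3)·0.335^3·0.665^20 = 0.019045
  k=4: C(23,4)·0.335^4·0.665^19 = 0.047971
P(X ≤ 4) = 0.073476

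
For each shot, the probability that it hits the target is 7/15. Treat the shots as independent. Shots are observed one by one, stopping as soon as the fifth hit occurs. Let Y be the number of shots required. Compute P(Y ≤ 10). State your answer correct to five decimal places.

Finishing within 10 shots ⇔ at least 5 successes in the first 10. With X ~ Binomial(10, 0.466667), P(Y ≤ 10) = 1 − P(X ≤ 4).
  k=0: C(10,0)·0.466667^0·0.533333^10 = 0.0018620
  k=1: C(10,1)·0.466667^1·0.533333^9 = 0.0162928
  k=2: C(10,2)·0.466667^2·0.533333^8 = 0.0641528
  k=3: C(10,3)·0.466667^3·0.533333^7 = 0.1496900
  k=4: C(10,4)·0.466667^4·0.533333^6 = 0.2292128
1 − 0.4612104 = 0.5387896

0.53879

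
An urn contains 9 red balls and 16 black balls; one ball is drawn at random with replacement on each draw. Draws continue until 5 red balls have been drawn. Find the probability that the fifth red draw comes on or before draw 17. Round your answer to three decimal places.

Finishing within 17 draws ⇔ at least 5 successes in the first 17. With X ~ Binomial(17, 0.36), P(Y ≤ 17) = 1 − P(X ≤ 4).
  k=0: C(17,0)·0.36^0·0.64^17 = 0.00051
  k=1: C(17,1)·0.36^1·0.64^16 = 0.00485
  k=2: C(17,2)·0.36^2·0.64^15 = 0.02182
  k=3: C(17,3)·0.36^3·0.64^14 = 0.06137
  k=4: C(17,4)·0.36^4·0.64^13 = 0.12082
1 − 0.20936 = 0.79064

0.791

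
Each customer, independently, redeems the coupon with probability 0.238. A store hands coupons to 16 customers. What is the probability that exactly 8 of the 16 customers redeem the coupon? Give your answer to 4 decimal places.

X ~ Binomial(n=16, p=0.238).
P(X=8) = C(16,8) · p^8 · (1−p)^8
= 12870 · 1.0295e-05 · 0.11367 = 0.015060

0.0151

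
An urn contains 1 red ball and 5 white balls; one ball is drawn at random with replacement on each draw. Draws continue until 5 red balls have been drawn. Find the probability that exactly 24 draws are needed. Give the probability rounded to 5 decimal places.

Y = trial on which the fifth success occurs; negative binomial, r=5, p=0.166667.
P(Y=24) = C(23,4) · p^5 · (1−p)^19
= 8855 · 0.0001286 · 0.031301 = 0.0356442

0.03564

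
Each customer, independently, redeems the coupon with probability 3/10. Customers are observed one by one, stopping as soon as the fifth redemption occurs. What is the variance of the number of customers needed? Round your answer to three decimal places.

38.889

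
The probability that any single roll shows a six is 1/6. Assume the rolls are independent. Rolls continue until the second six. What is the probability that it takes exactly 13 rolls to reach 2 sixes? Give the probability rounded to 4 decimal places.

0.0449

Y = trial on which the second success occurs; negative binomial, r=2, p=0.166667.
P(Y=13) = C(12,1) · p^2 · (1−p)^11
= 12 · 0.027778 · 0.13459 = 0.044863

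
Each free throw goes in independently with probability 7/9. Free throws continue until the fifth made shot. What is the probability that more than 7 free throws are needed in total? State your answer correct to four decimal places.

0.1883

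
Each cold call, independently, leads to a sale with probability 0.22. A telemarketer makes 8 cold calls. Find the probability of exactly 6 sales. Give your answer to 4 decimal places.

0.0019

X ~ Binomial(n=8, p=0.22).
P(X=6) = C(8,6) · p^6 · (1−p)^2
= 28 · 0.00011338 · 0.6084 = 0.001931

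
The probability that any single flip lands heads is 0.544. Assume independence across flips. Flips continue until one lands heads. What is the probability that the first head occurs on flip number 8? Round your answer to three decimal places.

0.002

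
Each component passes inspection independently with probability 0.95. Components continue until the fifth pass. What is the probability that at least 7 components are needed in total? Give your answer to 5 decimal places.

Needing more than 6 components ⇔ fewer than 5 successes in the first 6. With X ~ Binomial(6, 0.95), P(Y > 6) = P(X ≤ 4).
  k=0: C(6,0)·0.95^0·0.05^6 = 0.0000000
  k=1: C(6,1)·0.95^1·0.05^5 = 0.0000018
  k=2: C(6,2)·0.95^2·0.05^4 = 0.0000846
  k=3: C(6,3)·0.95^3·0.05^3 = 0.0021434
  k=4: C(6,4)·0.95^4·0.05^2 = 0.0305440
P(X ≤ 4) = 0.0327738

0.03277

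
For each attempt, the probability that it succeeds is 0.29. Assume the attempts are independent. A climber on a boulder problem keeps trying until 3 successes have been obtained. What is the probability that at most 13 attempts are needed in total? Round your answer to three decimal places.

Finishing within 13 attempts ⇔ at least 3 successes in the first 13. With X ~ Binomial(13, 0.29), P(Y ≤ 13) = 1 − P(X ≤ 2).
  k=0: C(13,0)·0.29^0·0.71^13 = 0.01165
  k=1: C(13,1)·0.29^1·0.71^12 = 0.06186
  k=2: C(13,2)·0.29^2·0.71^11 = 0.15161
1 − 0.22513 = 0.77487

0.775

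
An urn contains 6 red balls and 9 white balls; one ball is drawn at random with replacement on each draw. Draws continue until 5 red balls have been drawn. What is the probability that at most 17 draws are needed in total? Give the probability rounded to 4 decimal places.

0.8740

Finishing within 17 draws ⇔ at least 5 successes in the first 17. With X ~ Binomial(17, 0.40), P(Y ≤ 17) = 1 − P(X ≤ 4).
  k=0: C(17,0)·0.40^0·0.60^17 = 0.000169
  k=1: C(17,1)·0.40^1·0.60^16 = 0.001918
  k=2: C(17,2)·0.40^2·0.60^15 = 0.010231
  k=3: C(17,3)·0.40^3·0.60^14 = 0.034104
  k=4: C(17,4)·0.40^4·0.60^13 = 0.079576
1 − 0.125999 = 0.874001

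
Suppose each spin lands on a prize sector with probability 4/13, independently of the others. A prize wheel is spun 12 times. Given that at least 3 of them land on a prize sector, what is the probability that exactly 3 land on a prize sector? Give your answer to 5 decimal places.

0.30598

X ~ Binomial(12, 0.307692). Want P(X=3 | X≥3) = P(X=3) / P(X≥3).
P(X=3) = C(12,3)·0.307692^3·0.692308^9 = 0.2341343
P(X≥3) = 1 − 0.0121224 − 0.0646530 − 0.1580406 = 0.7651839
Ratio = 0.2341343 / 0.7651839 = 0.3059843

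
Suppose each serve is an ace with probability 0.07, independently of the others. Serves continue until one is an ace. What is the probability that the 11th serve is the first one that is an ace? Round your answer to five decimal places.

Geometric (trials to first success), p = 0.07.
P(Y = 11) = (1−p)^10 · p = 0.48398 · 0.07 = 0.0338788

0.03388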